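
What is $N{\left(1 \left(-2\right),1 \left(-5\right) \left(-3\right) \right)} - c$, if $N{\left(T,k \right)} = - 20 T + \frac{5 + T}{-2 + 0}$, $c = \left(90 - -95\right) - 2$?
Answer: $- \frac{289}{2} \approx -144.5$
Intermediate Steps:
$c = 183$ ($c = \left(90 + 95\right) - 2 = 185 - 2 = 183$)
$N{\left(T,k \right)} = - \frac{5}{2} - \frac{41 T}{2}$ ($N{\left(T,k \right)} = - 20 T + \frac{5 + T}{-2} = - 20 T + \left(5 + T\right) \left(- \frac{1}{2}\right) = - 20 T - \left(\frac{5}{2} + \frac{T}{2}\right) = - \frac{5}{2} - \frac{41 T}{2}$)
$N{\left(1 \left(-2\right),1 \left(-5\right) \left(-3\right) \right)} - c = \left(- \frac{5}{2} - \frac{41 \cdot 1 \left(-2\right)}{2}\right) - 183 = \left(- \frac{5}{2} - -41\right) - 183 = \left(- \frac{5}{2} + 41\right) - 183 = \frac{77}{2} - 183 = - \frac{289}{2}$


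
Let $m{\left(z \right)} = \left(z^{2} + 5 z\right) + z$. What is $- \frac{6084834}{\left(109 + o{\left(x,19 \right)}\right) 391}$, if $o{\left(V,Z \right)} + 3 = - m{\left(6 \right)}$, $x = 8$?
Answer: $- \frac{132279}{289} \approx -457.71$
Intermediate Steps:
$m{\left(z \right)} = z^{2} + 6 z$
$o{\left(V,Z \right)} = -75$ ($o{\left(V,Z \right)} = -3 - 6 \left(6 + 6\right) = -3 - 6 \cdot 12 = -3 - 72 = -75$)
$- \frac{6084834}{\left(109 + o{\left(x,19 \right)}\right) 391} = - \frac{6084834}{\left(109 - 75\right) 391} = - \frac{6084834}{34 \cdot 391} = - \frac{6084834}{13294} = \left(-6084834\right) \frac{1}{13294} = - \frac{132279}{289}$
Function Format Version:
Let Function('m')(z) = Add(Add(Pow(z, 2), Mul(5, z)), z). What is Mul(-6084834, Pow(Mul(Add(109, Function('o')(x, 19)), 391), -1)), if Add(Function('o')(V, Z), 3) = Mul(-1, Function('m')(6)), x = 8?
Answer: Rational(-132279, 289) ≈ -457.71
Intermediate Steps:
Function('m')(z) = Add(Pow(z, 2), Mul(6, z))
Function('o')(V, Z) = -75 (Function('o')(V, Z) = Add(-3, Mul(-1, Mul(6, Add(6, 6)))) = Add(-3, Mul(-1, Mul(6, 12))) = Add(-3, Mul(-1, 72)) = Add(-3, -72) = -75)
Mul(-6084834, Pow(Mul(Add(109, Function('o')(x, 19)), 391), -1)) = Mul(-6084834, Pow(Mul(Add(109, -75), 391), -1)) = Mul(-6084834, Pow(Mul(34, 391), -1)) = Mul(-6084834, Pow(13294, -1)) = Mul(-6084834, Rational(1, 13294)) = Rational(-132279, 289)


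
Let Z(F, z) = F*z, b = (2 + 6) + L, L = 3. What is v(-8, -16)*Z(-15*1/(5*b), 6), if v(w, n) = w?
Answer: 144/11 ≈ 13.091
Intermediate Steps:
b = 11 (b = (2 + 6) + 3 = 8 + 3 = 11)
v(-8, -16)*Z(-15*1/(5*b), 6) = -8*(-15/(11*5))*6 = -8*(-15/55)*6 = -8*(-15*1/55)*6 = -(-24)*6/11 = -8*(-18/11) = 144/11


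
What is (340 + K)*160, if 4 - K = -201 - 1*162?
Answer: 113120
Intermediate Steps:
K = 367 (K = 4 - (-201 - 1*162) = 4 - (-201 - 162) = 4 - 1*(-363) = 4 + 363 = 367)
(340 + K)*160 = (340 + 367)*160 = 707*160 = 113120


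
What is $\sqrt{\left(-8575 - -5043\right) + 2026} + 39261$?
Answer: $39261 + i \sqrt{1506} \approx 39261.0 + 38.807 i$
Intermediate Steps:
$\sqrt{\left(-8575 - -5043\right) + 2026} + 39261 = \sqrt{\left(-8575 + 5043\right) + 2026} + 39261 = \sqrt{-3532 + 2026} + 39261 = \sqrt{-1506} + 39261 = i \sqrt{1506} + 39261 = 39261 + i \sqrt{1506}$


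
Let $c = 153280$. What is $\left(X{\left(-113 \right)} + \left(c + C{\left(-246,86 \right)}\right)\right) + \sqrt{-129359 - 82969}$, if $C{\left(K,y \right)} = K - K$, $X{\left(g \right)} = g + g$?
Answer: $153054 + 6 i \sqrt{5898} \approx 1.5305 \cdot 10^{5} + 460.79 i$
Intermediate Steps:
$X{\left(g \right)} = 2 g$
$C{\left(K,y \right)} = 0$
$\left(X{\left(-113 \right)} + \left(c + C{\left(-246,86 \right)}\right)\right) + \sqrt{-129359 - 82969} = \left(2 \left(-113\right) + \left(153280 + 0\right)\right) + \sqrt{-129359 - 82969} = \left(-226 + 153280\right) + \sqrt{-212328} = 153054 + 6 i \sqrt{5898}$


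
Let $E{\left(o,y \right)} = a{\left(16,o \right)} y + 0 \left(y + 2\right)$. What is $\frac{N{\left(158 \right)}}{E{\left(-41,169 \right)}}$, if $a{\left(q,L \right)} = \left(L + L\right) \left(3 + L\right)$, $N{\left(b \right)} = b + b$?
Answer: $\frac{79}{131651} \approx 0.00060007$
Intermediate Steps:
$N{\left(b \right)} = 2 b$
$a{\left(q,L \right)} = 2 L \left(3 + L\right)$
$E{\left(o,y \right)} = 2 o y \left(3 + o\right)$ ($E{\left(o,y \right)} = 2 o \left(3 + o\right) y + 0 \left(y + 2\right) = 2 o y \left(3 + o\right) + 0 \left(2 + y\right) = 2 o y \left(3 + o\right) + 0 = 2 o y \left(3 + o\right)$)
$\frac{N{\left(158 \right)}}{E{\left(-41,169 \right)}} = \frac{2 \cdot 158}{2 \left(-41\right) 169 \left(3 - 41\right)} = \frac{316}{2 \left(-41\right) 169 \left(-38\right)} = \frac{316}{526604} = 316 \cdot \frac{1}{526604} = \frac{79}{131651}$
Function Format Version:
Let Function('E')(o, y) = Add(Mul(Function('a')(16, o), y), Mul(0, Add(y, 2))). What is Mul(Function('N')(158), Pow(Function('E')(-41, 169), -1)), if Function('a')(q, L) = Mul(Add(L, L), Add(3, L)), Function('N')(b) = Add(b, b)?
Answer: Rational(79, 131651) ≈ 0.00060007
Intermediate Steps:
Function('N')(b) = Mul(2, b)
Function('a')(q, L) = Mul(2, L, Add(3, L)) (Function('a')(q, L) = Mul(Mul(2, L), Add(3, L)) = Mul(2, L, Add(3, L)))
Function('E')(o, y) = Mul(2, o, y, Add(3, o)) (Function('E')(o, y) = Add(Mul(Mul(2, o, Add(3, o)), y), Mul(0, Add(y, 2))) = Add(Mul(2, o, y, Add(3, o)), Mul(0, Add(2, y))) = Add(Mul(2, o, y, Add(3, o)), 0) = Mul(2, o, y, Add(3, o)))
Mul(Function('N')(158), Pow(Function('E')(-41, 169), -1)) = Mul(Mul(2, 158), Pow(Mul(2, -41, 169, Add(3, -41)), -1)) = Mul(316, Pow(Mul(2, -41, 169, -38), -1)) = Mul(316, Pow(526604, -1)) = Mul(316, Rational(1, 526604)) = Rational(79, 131651)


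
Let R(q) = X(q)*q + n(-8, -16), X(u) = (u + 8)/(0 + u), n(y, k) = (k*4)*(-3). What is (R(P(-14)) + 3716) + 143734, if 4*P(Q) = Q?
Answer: 295293/2 ≈ 1.4765e+5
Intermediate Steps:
P(Q) = Q/4
n(y, k) = -12*k (n(y, k) = (4*k)*(-3) = -12*k)
X(u) = (8 + u)/u
R(q) = 200 + q (R(q) = ((8 + q)/q)*q - 12*(-16) = (8 + q) + 192 = 200 + q)
(R(P(-14)) + 3716) + 143734 = ((200 + (1/4)*(-14)) + 3716) + 143734 = ((200 - 7/2) + 3716) + 143734 = (393/2 + 3716) + 143734 = 7825/2 + 143734 = 295293/2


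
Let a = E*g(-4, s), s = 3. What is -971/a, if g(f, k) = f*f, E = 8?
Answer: -971/128 ≈ -7.5859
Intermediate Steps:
g(f, k) = f²
a = 128 (a = 8*(-4)² = 8*16 = 128)
-971/a = -971/128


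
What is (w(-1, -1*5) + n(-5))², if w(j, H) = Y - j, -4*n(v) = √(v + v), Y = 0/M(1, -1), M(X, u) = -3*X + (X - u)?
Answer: (4 - I*√10)²/16 ≈ 0.375 - 1.5811*I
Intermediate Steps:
M(X, u) = -u - 2*X
Y = 0 (Y = 0/(-1*(-1) - 2*1) = 0/(1 - 2) = 0/(-1) = 0*(-1) = 0)
n(v) = -√2*√v/4 (n(v) = -√(v + v)/4 = -√2*√v/4)
w(j, H) = -j (w(j, H) = 0 - j = -j)
(w(-1, -1*5) + n(-5))² = (-1*(-1) - √2*√(-5)/4)² = (1 - √2*I*√5/4)² = (1 - I*√10/4)²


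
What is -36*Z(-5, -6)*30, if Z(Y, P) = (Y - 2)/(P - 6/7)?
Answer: -2205/2 ≈ -1102.5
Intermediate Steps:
Z(Y, P) = (-2 + Y)/(-6/7 + P) (Z(Y, P) = (-2 + Y)/(P - 6*1/7) = (-2 + Y)/(P - 6/7) = (-2 + Y)/(-6/7 + P))
-36*Z(-5, -6)*30 = -252*(-2 - 5)/(-6 + 7*(-6))*30 = -252*(-7)/(-6 - 42)*30 = -252*(-7)/(-48)*30 = -252*(-1)*(-7)/48*30 = -36*49/48*30 = -147/4*30 = -2205/2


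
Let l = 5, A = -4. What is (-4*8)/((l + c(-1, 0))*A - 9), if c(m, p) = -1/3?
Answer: 96/83 ≈ 1.1566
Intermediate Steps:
c(m, p) = -1/3 (c(m, p) = -1*1/3 = -1/3)
(-4*8)/((l + c(-1, 0))*A - 9) = (-4*8)/((5 - 1/3)*(-4) - 9) = -32/((14/3)*(-4) - 9) = -32/(-56/3 - 9) = -32/(-83/3) = -32*(-3/83) = 96/83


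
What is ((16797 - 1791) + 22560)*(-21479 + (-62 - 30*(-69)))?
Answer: -731447586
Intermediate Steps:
((16797 - 1791) + 22560)*(-21479 + (-62 - 30*(-69))) = (15006 + 22560)*(-21479 + (-62 + 2070)) = 37566*(-21479 + 2008) = 37566*(-19471) = -731447586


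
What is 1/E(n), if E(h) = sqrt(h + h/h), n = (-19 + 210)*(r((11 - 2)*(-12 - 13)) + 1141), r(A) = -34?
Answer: sqrt(211438)/211438 ≈ 0.0021747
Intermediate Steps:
n = 211437 (n = (-19 + 210)*(-34 + 1141) = 191*1107 = 211437)
E(h) = sqrt(1 + h) (E(h) = sqrt(h + 1) = sqrt(1 + h))
1/E(n) = 1/(sqrt(1 + 211437)) = 1/(sqrt(211438)) = sqrt(211438)/211438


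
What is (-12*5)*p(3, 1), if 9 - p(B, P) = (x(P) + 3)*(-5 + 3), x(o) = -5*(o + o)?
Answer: 300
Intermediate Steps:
x(o) = -10*o
p(B, P) = 15 - 20*P (p(B, P) = 9 - (-10*P + 3)*(-5 + 3) = 9 - (3 - 10*P)*(-2) = 9 - (-6 + 20*P) = 9 + (6 - 20*P) = 15 - 20*P)
(-12*5)*p(3, 1) = (-12*5)*(15 - 20*1) = -60*(15 - 20) = -60*(-5) = 300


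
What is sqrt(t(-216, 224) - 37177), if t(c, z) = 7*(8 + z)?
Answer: I*sqrt(35553) ≈ 188.55*I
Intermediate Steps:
t(c, z) = 56 + 7*z
sqrt(t(-216, 224) - 37177) = sqrt((56 + 7*224) - 37177) = sqrt((56 + 1568) - 37177) = sqrt(1624 - 37177) = sqrt(-35553) = I*sqrt(35553)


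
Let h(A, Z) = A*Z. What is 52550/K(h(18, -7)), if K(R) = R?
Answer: -26275/63 ≈ -417.06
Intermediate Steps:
52550/K(h(18, -7)) = 52550/((18*(-7))) = 52550/(-126) = 52550*(-1/126) = -26275/63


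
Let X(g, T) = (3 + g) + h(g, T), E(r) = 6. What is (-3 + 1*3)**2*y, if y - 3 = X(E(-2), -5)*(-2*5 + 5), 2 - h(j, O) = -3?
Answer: 0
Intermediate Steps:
h(j, O) = 5 (h(j, O) = 2 - 1*(-3) = 2 + 3 = 5)
X(g, T) = 8 + g (X(g, T) = (3 + g) + 5 = 8 + g)
y = -67 (y = 3 + (8 + 6)*(-2*5 + 5) = 3 + 14*(-10 + 5) = 3 + 14*(-5) = 3 - 70 = -67)
(-3 + 1*3)**2*y = (-3 + 1*3)**2*(-67) = (-3 + 3)**2*(-67) = 0**2*(-67) = 0*(-67) = 0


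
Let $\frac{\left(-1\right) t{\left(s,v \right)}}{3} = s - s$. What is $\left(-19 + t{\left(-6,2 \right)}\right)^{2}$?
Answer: $361$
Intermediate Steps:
$t{\left(s,v \right)} = 0$ ($t{\left(s,v \right)} = - 3 \left(s - s\right) = \left(-3\right) 0 = 0$)
$\left(-19 + t{\left(-6,2 \right)}\right)^{2} = \left(-19 + 0\right)^{2} = \left(-19\right)^{2} = 361$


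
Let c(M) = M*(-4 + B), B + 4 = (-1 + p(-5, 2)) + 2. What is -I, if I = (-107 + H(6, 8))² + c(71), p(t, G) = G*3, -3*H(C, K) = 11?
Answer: -109585/9 ≈ -12176.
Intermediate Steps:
H(C, K) = -11/3 (H(C, K) = -⅓*11 = -11/3)
p(t, G) = 3*G
B = 3 (B = -4 + ((-1 + 3*2) + 2) = -4 + ((-1 + 6) + 2) = -4 + (5 + 2) = -4 + 7 = 3)
c(M) = -M (c(M) = M*(-4 + 3) = M*(-1) = -M)
I = 109585/9 (I = (-107 - 11/3)² - 1*71 = (-332/3)² - 71 = 110224/9 - 71 = 109585/9 ≈ 12176.)
-I = -1*109585/9 = -109585/9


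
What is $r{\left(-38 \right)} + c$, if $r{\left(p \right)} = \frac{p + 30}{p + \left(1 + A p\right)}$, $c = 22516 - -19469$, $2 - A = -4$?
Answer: $\frac{11126033}{265} \approx 41985.0$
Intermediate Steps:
$A = 6$ ($A = 2 - -4 = 2 + 4 = 6$)
$c = 41985$ ($c = 22516 + 19469 = 41985$)
$r{\left(p \right)} = \frac{30 + p}{1 + 7 p}$ ($r{\left(p \right)} = \frac{p + 30}{p + \left(1 + 6 p\right)} = \frac{30 + p}{1 + 7 p}$)
$r{\left(-38 \right)} + c = \frac{30 - 38}{1 + 7 \left(-38\right)} + 41985 = \frac{1}{1 - 266} \left(-8\right) + 41985 = \frac{1}{-265} \left(-8\right) + 41985 = \left(- \frac{1}{265}\right) \left(-8\right) + 41985 = \frac{8}{265} + 41985 = \frac{11126033}{265}$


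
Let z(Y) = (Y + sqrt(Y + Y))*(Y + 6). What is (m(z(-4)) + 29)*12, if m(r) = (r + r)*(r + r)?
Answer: 1884 - 3072*I*sqrt(2) ≈ 1884.0 - 4344.5*I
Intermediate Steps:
z(Y) = (6 + Y)*(Y + sqrt(2)*sqrt(Y)) (z(Y) = (Y + sqrt(2*Y))*(6 + Y) = (Y + sqrt(2)*sqrt(Y))*(6 + Y) = (6 + Y)*(Y + sqrt(2)*sqrt(Y)))
m(r) = 4*r**2 (m(r) = (2*r)*(2*r) = 4*r**2)
(m(z(-4)) + 29)*12 = (4*((-4)**2 + 6*(-4) + sqrt(2)*(-4)**(3/2) + 6*sqrt(2)*sqrt(-4))**2 + 29)*12 = (4*(16 - 24 + sqrt(2)*(-8*I) + 6*sqrt(2)*(2*I))**2 + 29)*12 = (4*(16 - 24 - 8*I*sqrt(2) + 12*I*sqrt(2))**2 + 29)*12 = (4*(-8 + 4*I*sqrt(2))**2 + 29)*12 = (29 + 4*(-8 + 4*I*sqrt(2))**2)*12 = 348 + 48*(-8 + 4*I*sqrt(2))**2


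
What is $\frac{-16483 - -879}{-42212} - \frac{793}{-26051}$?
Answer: $\frac{109993480}{274916203} \approx 0.4001$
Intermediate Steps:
$\frac{-16483 - -879}{-42212} - \frac{793}{-26051} = \left(-16483 + 879\right) \left(- \frac{1}{42212}\right) - - \frac{793}{26051} = \left(-15604\right) \left(- \frac{1}{42212}\right) + \frac{793}{26051} = \frac{3901}{10553} + \frac{793}{26051} = \frac{109993480}{274916203}$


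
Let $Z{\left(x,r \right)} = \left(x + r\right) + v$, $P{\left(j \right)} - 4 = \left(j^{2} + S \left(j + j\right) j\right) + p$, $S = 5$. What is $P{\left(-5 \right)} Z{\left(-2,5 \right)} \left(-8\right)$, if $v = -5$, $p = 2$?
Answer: $4496$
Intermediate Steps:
$P{\left(j \right)} = 6 + 11 j^{2}$ ($P{\left(j \right)} = 4 + \left(\left(j^{2} + 5 \left(j + j\right) j\right) + 2\right) = 4 + \left(\left(j^{2} + 5 \cdot 2 j j\right) + 2\right) = 4 + \left(\left(j^{2} + 10 j j\right) + 2\right) = 4 + \left(\left(j^{2} + 10 j^{2}\right) + 2\right) = 4 + \left(11 j^{2} + 2\right) = 4 + \left(2 + 11 j^{2}\right) = 6 + 11 j^{2}$)
$Z{\left(x,r \right)} = -5 + r + x$ ($Z{\left(x,r \right)} = \left(x + r\right) - 5 = \left(r + x\right) - 5 = -5 + r + x$)
$P{\left(-5 \right)} Z{\left(-2,5 \right)} \left(-8\right) = \left(6 + 11 \left(-5\right)^{2}\right) \left(-5 + 5 - 2\right) \left(-8\right) = \left(6 + 11 \cdot 25\right) \left(-2\right) \left(-8\right) = \left(6 + 275\right) \left(-2\right) \left(-8\right) = 281 \left(-2\right) \left(-8\right) = \left(-562\right) \left(-8\right) = 4496$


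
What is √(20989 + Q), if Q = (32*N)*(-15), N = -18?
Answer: √29629 ≈ 172.13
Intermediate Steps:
Q = 8640 (Q = (32*(-18))*(-15) = -576*(-15) = 8640)
√(20989 + Q) = √(20989 + 8640) = √29629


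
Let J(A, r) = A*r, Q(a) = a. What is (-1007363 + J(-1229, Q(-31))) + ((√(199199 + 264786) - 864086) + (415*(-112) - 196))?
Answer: -1880026 + √463985 ≈ -1.8793e+6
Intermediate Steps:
(-1007363 + J(-1229, Q(-31))) + ((√(199199 + 264786) - 864086) + (415*(-112) - 196)) = (-1007363 - 1229*(-31)) + ((√(199199 + 264786) - 864086) + (415*(-112) - 196)) = (-1007363 + 38099) + ((√463985 - 864086) + (-46480 - 196)) = -969264 + ((-864086 + √463985) - 46676) = -969264 + (-910762 + √463985) = -1880026 + √463985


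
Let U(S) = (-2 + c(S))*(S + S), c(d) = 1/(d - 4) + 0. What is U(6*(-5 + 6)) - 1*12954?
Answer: -12972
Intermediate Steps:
c(d) = 1/(-4 + d) (c(d) = 1/(-4 + d) + 0 = 1/(-4 + d))
U(S) = 2*S*(-2 + 1/(-4 + S)) (U(S) = (-2 + 1/(-4 + S))*(S + S) = (-2 + 1/(-4 + S))*(2*S) = 2*S*(-2 + 1/(-4 + S)))
U(6*(-5 + 6)) - 1*12954 = 2*(6*(-5 + 6))*(9 - 12*(-5 + 6))/(-4 + 6*(-5 + 6)) - 1*12954 = 2*(6*1)*(9 - 12)/(-4 + 6*1) - 12954 = 2*6*(9 - 2*6)/(-4 + 6) - 12954 = 2*6*(9 - 12)/2 - 12954 = 2*6*(1/2)*(-3) - 12954 = -18 - 12954 = -12972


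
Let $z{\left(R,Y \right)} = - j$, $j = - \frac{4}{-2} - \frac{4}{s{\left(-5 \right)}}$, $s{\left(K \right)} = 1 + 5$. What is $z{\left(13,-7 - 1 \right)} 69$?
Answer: $-92$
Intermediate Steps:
$s{\left(K \right)} = 6$
$j = \frac{4}{3}$ ($j = - \frac{4}{-2} - \frac{4}{6} = \left(-4\right) \left(- \frac{1}{2}\right) - \frac{2}{3} = 2 - \frac{2}{3} = \frac{4}{3} \approx 1.3333$)
$z{\left(R,Y \right)} = - \frac{4}{3}$ ($z{\left(R,Y \right)} = \left(-1\right) \frac{4}{3} = - \frac{4}{3}$)
$z{\left(13,-7 - 1 \right)} 69 = \left(- \frac{4}{3}\right) 69 = -92$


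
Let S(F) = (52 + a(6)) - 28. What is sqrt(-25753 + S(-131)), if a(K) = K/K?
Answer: 8*I*sqrt(402) ≈ 160.4*I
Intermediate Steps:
a(K) = 1
S(F) = 25 (S(F) = (52 + 1) - 28 = 53 - 28 = 25)
sqrt(-25753 + S(-131)) = sqrt(-25753 + 25) = sqrt(-25728) = 8*I*sqrt(402)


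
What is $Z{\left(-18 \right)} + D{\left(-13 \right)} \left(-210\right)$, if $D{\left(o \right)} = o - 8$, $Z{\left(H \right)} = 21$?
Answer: $4431$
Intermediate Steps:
$D{\left(o \right)} = -8 + o$ ($D{\left(o \right)} = o - 8 = -8 + o$)
$Z{\left(-18 \right)} + D{\left(-13 \right)} \left(-210\right) = 21 + \left(-8 - 13\right) \left(-210\right) = 21 - -4410 = 21 + 4410 = 4431$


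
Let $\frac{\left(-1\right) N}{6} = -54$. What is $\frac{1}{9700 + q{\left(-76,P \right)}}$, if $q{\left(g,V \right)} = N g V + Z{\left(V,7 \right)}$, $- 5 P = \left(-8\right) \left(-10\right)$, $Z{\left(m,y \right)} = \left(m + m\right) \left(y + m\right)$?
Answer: $\frac{1}{403972} \approx 2.4754 \cdot 10^{-6}$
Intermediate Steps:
$N = 324$ ($N = \left(-6\right) \left(-54\right) = 324$)
$Z{\left(m,y \right)} = 2 m \left(m + y\right)$
$P = -16$ ($P = - \frac{\left(-8\right) \left(-10\right)}{5} = \left(- \frac{1}{5}\right) 80 = -16$)
$q{\left(g,V \right)} = 2 V \left(7 + V\right) + 324 V g$ ($q{\left(g,V \right)} = 324 g V + 2 V \left(V + 7\right) = 324 V g + 2 V \left(7 + V\right) = 2 V \left(7 + V\right) + 324 V g$)
$\frac{1}{9700 + q{\left(-76,P \right)}} = \frac{1}{9700 + 2 \left(-16\right) \left(7 - 16 + 162 \left(-76\right)\right)} = \frac{1}{9700 + 2 \left(-16\right) \left(7 - 16 - 12312\right)} = \frac{1}{9700 + 2 \left(-16\right) \left(-12321\right)} = \frac{1}{9700 + 394272} = \frac{1}{403972}$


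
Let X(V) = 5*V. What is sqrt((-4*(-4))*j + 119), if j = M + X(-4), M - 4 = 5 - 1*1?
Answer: I*sqrt(73) ≈ 8.544*I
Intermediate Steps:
M = 8 (M = 4 + (5 - 1*1) = 4 + (5 - 1) = 4 + 4 = 8)
j = -12 (j = 8 + 5*(-4) = 8 - 20 = -12)
sqrt((-4*(-4))*j + 119) = sqrt(-4*(-4)*(-12) + 119) = sqrt(16*(-12) + 119) = sqrt(-192 + 119) = sqrt(-73) = I*sqrt(73)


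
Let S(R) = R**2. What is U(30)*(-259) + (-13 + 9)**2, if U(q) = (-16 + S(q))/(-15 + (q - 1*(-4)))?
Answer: -228652/19 ≈ -12034.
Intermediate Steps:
U(q) = (-16 + q**2)/(-11 + q) (U(q) = (-16 + q**2)/(-15 + (q - 1*(-4))) = (-16 + q**2)/(-15 + (q + 4)) = (-16 + q**2)/(-15 + (4 + q)) = (-16 + q**2)/(-11 + q))
U(30)*(-259) + (-13 + 9)**2 = ((-16 + 30**2)/(-11 + 30))*(-259) + (-13 + 9)**2 = ((-16 + 900)/19)*(-259) + (-4)**2 = ((1/19)*884)*(-259) + 16 = (884/19)*(-259) + 16 = -228956/19 + 16 = -228652/19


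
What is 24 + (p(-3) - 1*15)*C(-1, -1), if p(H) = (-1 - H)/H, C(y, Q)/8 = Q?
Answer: 448/3 ≈ 149.33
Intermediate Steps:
C(y, Q) = 8*Q
p(H) = (-1 - H)/H
24 + (p(-3) - 1*15)*C(-1, -1) = 24 + ((-1 - 1*(-3))/(-3) - 1*15)*(8*(-1)) = 24 + (-(-1 + 3)/3 - 15)*(-8) = 24 + (-⅓*2 - 15)*(-8) = 24 + (-⅔ - 15)*(-8) = 24 - 47/3*(-8) = 24 + 376/3 = 448/3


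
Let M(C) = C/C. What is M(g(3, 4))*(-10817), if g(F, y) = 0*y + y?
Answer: -10817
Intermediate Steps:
g(F, y) = y (g(F, y) = 0 + y = y)
M(C) = 1
M(g(3, 4))*(-10817) = 1*(-10817) = -10817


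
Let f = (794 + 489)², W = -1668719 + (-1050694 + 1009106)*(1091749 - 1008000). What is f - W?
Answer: 3486268220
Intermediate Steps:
W = -3484622131 (W = -1668719 - 41588*83749 = -1668719 - 3482953412 = -3484622131)
f = 1646089 (f = 1283² = 1646089)
f - W = 1646089 - 1*(-3484622131) = 1646089 + 3484622131 = 3486268220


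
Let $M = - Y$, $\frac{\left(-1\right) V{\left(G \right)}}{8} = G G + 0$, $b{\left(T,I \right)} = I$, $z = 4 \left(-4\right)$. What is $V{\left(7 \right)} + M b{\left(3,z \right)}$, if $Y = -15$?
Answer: $-632$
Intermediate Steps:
$z = -16$
$V{\left(G \right)} = - 8 G^{2}$ ($V{\left(G \right)} = - 8 \left(G G + 0\right) = - 8 \left(G^{2} + 0\right) = - 8 G^{2}$)
$M = 15$ ($M = \left(-1\right) \left(-15\right) = 15$)
$V{\left(7 \right)} + M b{\left(3,z \right)} = - 8 \cdot 7^{2} + 15 \left(-16\right) = \left(-8\right) 49 - 240 = -392 - 240 = -632$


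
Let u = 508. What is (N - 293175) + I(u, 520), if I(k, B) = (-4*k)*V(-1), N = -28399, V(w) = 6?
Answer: -333766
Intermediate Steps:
I(k, B) = -24*k (I(k, B) = -4*k*6 = -24*k)
(N - 293175) + I(u, 520) = (-28399 - 293175) - 24*508 = -321574 - 12192 = -333766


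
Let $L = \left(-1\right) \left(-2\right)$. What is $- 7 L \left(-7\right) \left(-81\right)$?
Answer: $-7938$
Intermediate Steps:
$L = 2$
$- 7 L \left(-7\right) \left(-81\right) = \left(-7\right) 2 \left(-7\right) \left(-81\right) = \left(-14\right) \left(-7\right) \left(-81\right) = 98 \left(-81\right) = -7938$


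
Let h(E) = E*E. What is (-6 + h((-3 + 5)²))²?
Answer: 100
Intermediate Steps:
h(E) = E²
(-6 + h((-3 + 5)²))² = (-6 + ((-3 + 5)²)²)² = (-6 + (2²)²)² = (-6 + 4²)² = (-6 + 16)² = 10² = 100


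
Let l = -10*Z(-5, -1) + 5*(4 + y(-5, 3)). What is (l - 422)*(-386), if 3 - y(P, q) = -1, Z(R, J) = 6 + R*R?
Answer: 267112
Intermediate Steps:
Z(R, J) = 6 + R²
y(P, q) = 4 (y(P, q) = 3 - 1*(-1) = 3 + 1 = 4)
l = -270 (l = -10*(6 + (-5)²) + 5*(4 + 4) = -10*(6 + 25) + 5*8 = -10*31 + 40 = -310 + 40 = -270)
(l - 422)*(-386) = (-270 - 422)*(-386) = -692*(-386) = 267112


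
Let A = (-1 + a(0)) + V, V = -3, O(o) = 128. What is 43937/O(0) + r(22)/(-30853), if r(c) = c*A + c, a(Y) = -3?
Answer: 1355605157/3949184 ≈ 343.26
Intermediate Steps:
A = -7 (A = (-1 - 3) - 3 = -4 - 3 = -7)
r(c) = -6*c (r(c) = c*(-7) + c = -7*c + c = -6*c)
43937/O(0) + r(22)/(-30853) = 43937/128 - 6*22/(-30853) = 43937*(1/128) - 132*(-1/30853) = 43937/128 + 132/30853 = 1355605157/3949184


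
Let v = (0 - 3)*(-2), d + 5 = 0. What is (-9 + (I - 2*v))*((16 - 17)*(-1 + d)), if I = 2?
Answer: -114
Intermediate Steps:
d = -5 (d = -5 + 0 = -5)
v = 6 (v = -3*(-2) = 6)
(-9 + (I - 2*v))*((16 - 17)*(-1 + d)) = (-9 + (2 - 2*6))*((16 - 17)*(-1 - 5)) = (-9 + (2 - 12))*(-1*(-6)) = (-9 - 10)*6 = -19*6 = -114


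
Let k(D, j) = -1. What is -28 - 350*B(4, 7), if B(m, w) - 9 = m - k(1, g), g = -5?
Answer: -4928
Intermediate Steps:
B(m, w) = 10 + m (B(m, w) = 9 + (m - 1*(-1)) = 9 + (m + 1) = 9 + (1 + m) = 10 + m)
-28 - 350*B(4, 7) = -28 - 350*(10 + 4) = -28 - 350*14 = -28 - 4900 = -4928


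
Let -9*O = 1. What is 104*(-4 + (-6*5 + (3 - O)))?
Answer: -28912/9 ≈ -3212.4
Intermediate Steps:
O = -⅑ (O = -⅑*1 = -⅑ ≈ -0.11111)
104*(-4 + (-6*5 + (3 - O))) = 104*(-4 + (-6*5 + (3 - 1*(-⅑)))) = 104*(-4 + (-30 + (3 + ⅑))) = 104*(-4 + (-30 + 28/9)) = 104*(-4 - 242/9) = 104*(-278/9) = -28912/9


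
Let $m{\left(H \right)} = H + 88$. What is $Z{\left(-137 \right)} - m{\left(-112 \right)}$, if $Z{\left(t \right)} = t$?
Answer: $-113$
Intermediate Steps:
$m{\left(H \right)} = 88 + H$
$Z{\left(-137 \right)} - m{\left(-112 \right)} = -137 - \left(88 - 112\right) = -137 - -24 = -137 + 24 = -113$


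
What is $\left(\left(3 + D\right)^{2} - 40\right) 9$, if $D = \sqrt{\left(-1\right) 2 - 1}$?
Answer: $-306 + 54 i \sqrt{3} \approx -306.0 + 93.531 i$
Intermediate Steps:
$D = i \sqrt{3}$ ($D = \sqrt{-2 - 1} = \sqrt{-3} = i \sqrt{3} \approx 1.732 i$)
$\left(\left(3 + D\right)^{2} - 40\right) 9 = \left(\left(3 + i \sqrt{3}\right)^{2} - 40\right) 9 = \left(-40 + \left(3 + i \sqrt{3}\right)^{2}\right) 9 = -360 + 9 \left(3 + i \sqrt{3}\right)^{2}$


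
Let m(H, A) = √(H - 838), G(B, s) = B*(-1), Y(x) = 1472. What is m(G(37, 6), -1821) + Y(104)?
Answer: 1472 + 5*I*√35 ≈ 1472.0 + 29.58*I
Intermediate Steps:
G(B, s) = -B
m(H, A) = √(-838 + H)
m(G(37, 6), -1821) + Y(104) = √(-838 - 1*37) + 1472 = √(-838 - 37) + 1472 = √(-875) + 1472 = 5*I*√35 + 1472 = 1472 + 5*I*√35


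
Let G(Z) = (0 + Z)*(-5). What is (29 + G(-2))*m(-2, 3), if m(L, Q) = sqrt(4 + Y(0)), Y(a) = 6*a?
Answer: 78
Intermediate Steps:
G(Z) = -5*Z (G(Z) = Z*(-5) = -5*Z)
m(L, Q) = 2 (m(L, Q) = sqrt(4 + 6*0) = sqrt(4 + 0) = sqrt(4) = 2)
(29 + G(-2))*m(-2, 3) = (29 - 5*(-2))*2 = (29 + 10)*2 = 39*2 = 78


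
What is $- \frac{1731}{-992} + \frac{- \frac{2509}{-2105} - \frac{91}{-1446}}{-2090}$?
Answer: $\frac{2752037180813}{1577677965600} \approx 1.7444$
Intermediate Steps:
$- \frac{1731}{-992} + \frac{- \frac{2509}{-2105} - \frac{91}{-1446}}{-2090} = \left(-1731\right) \left(- \frac{1}{992}\right) + \left(\left(-2509\right) \left(- \frac{1}{2105}\right) - - \frac{91}{1446}\right) \left(- \frac{1}{2090}\right) = \frac{1731}{992} + \left(\frac{2509}{2105} + \frac{91}{1446}\right) \left(- \frac{1}{2090}\right) = \frac{1731}{992} + \frac{3819569}{3043830} \left(- \frac{1}{2090}\right) = \frac{1731}{992} - \frac{3819569}{6361604700} = \frac{2752037180813}{1577677965600}$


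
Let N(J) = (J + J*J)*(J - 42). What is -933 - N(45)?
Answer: -7143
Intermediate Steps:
N(J) = (-42 + J)*(J + J²) (N(J) = (J + J²)*(-42 + J) = (-42 + J)*(J + J²))
-933 - N(45) = -933 - 45*(-42 + 45² - 41*45) = -933 - 45*(-42 + 2025 - 1845) = -933 - 45*138 = -933 - 1*6210 = -933 - 6210 = -7143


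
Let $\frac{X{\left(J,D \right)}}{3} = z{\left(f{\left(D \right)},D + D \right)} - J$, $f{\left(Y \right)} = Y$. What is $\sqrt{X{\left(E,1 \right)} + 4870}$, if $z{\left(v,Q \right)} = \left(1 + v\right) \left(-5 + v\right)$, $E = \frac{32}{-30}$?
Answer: $\frac{3 \sqrt{13470}}{5} \approx 69.636$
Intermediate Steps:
$E = - \frac{16}{15}$ ($E = 32 \left(- \frac{1}{30}\right) = - \frac{16}{15} \approx -1.0667$)
$X{\left(J,D \right)} = -15 - 12 D - 3 J + 3 D^{2}$ ($X{\left(J,D \right)} = 3 \left(\left(-5 + D^{2} - 4 D\right) - J\right) = 3 \left(-5 + D^{2} - J - 4 D\right) = -15 - 12 D - 3 J + 3 D^{2}$)
$\sqrt{X{\left(E,1 \right)} + 4870} = \sqrt{\left(-15 - 12 - - \frac{16}{5} + 3 \cdot 1^{2}\right) + 4870} = \sqrt{\left(-15 - 12 + \frac{16}{5} + 3 \cdot 1\right) + 4870} = \sqrt{\left(-15 - 12 + \frac{16}{5} + 3\right) + 4870} = \sqrt{- \frac{104}{5} + 4870} = \sqrt{\frac{24246}{5}} = \frac{3 \sqrt{13470}}{5}$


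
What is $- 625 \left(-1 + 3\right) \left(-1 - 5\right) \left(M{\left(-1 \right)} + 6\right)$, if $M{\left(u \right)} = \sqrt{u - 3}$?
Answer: $45000 + 15000 i \approx 45000.0 + 15000.0 i$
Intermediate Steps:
$M{\left(u \right)} = \sqrt{-3 + u}$
$- 625 \left(-1 + 3\right) \left(-1 - 5\right) \left(M{\left(-1 \right)} + 6\right) = - 625 \left(-1 + 3\right) \left(-1 - 5\right) \left(\sqrt{-3 - 1} + 6\right) = - 625 \cdot 2 \left(-6\right) \left(\sqrt{-4} + 6\right) = - 625 \left(- 12 \left(2 i + 6\right)\right) = - 625 \left(- 12 \left(6 + 2 i\right)\right) = - 625 \left(-72 - 24 i\right) = 45000 + 15000 i$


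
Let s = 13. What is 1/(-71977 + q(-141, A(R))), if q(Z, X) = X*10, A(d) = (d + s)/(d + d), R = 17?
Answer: -17/1223459 ≈ -1.3895e-5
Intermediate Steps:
A(d) = (13 + d)/(2*d) (A(d) = (d + 13)/(d + d) = (13 + d)/((2*d)) = (13 + d)*(1/(2*d)) = (13 + d)/(2*d))
q(Z, X) = 10*X
1/(-71977 + q(-141, A(R))) = 1/(-71977 + 10*((½)*(13 + 17)/17)) = 1/(-71977 + 10*((½)*(1/17)*30)) = 1/(-71977 + 10*(15/17)) = 1/(-71977 + 150/17) = 1/(-1223459/17) = -17/1223459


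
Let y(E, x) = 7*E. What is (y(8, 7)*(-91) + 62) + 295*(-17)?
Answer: -10049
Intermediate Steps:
(y(8, 7)*(-91) + 62) + 295*(-17) = ((7*8)*(-91) + 62) + 295*(-17) = (56*(-91) + 62) - 5015 = (-5096 + 62) - 5015 = -5034 - 5015 = -10049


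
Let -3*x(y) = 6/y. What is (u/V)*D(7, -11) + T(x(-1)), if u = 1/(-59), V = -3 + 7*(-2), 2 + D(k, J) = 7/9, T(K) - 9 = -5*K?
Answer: -9038/9027 ≈ -1.0012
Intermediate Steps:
x(y) = -2/y
T(K) = 9 - 5*K
D(k, J) = -11/9 (D(k, J) = -2 + 7/9 = -11/9)
V = -17 (V = -3 - 14 = -17)
u = -1/59 ≈ -0.016949
(u/V)*D(7, -11) + T(x(-1)) = -1/59/(-17)*(-11/9) + (9 - (-10)/(-1)) = -1/59*(-1/17)*(-11/9) + (9 - (-10)*(-1)) = (1/1003)*(-11/9) + (9 - 5*2) = -11/9027 + (9 - 10) = -11/9027 - 1 = -9038/9027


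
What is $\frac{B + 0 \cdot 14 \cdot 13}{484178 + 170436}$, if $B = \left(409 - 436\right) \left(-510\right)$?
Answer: $\frac{6885}{327307} \approx 0.021035$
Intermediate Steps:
$B = 13770$ ($B = \left(-27\right) \left(-510\right) = 13770$)
$\frac{B + 0 \cdot 14 \cdot 13}{484178 + 170436} = \frac{13770 + 0 \cdot 14 \cdot 13}{484178 + 170436} = \frac{13770 + 0 \cdot 13}{654614} = \left(13770 + 0\right) \frac{1}{654614} = 13770 \cdot \frac{1}{654614} = \frac{6885}{327307}$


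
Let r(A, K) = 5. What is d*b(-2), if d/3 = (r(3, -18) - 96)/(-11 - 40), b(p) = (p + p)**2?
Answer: 1456/17 ≈ 85.647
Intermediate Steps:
b(p) = 4*p**2 (b(p) = (2*p)**2 = 4*p**2)
d = 91/17 (d = 3*((5 - 96)/(-11 - 40)) = 3*(-91/(-51)) = 3*(-91*(-1/51)) = 3*(91/51) = 91/17 ≈ 5.3529)
d*b(-2) = 91*(4*(-2)**2)/17 = 91*(4*4)/17 = (91/17)*16 = 1456/17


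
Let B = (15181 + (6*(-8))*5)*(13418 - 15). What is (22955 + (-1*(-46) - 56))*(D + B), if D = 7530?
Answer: 4595005922585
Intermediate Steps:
B = 200254223 (B = (15181 - 48*5)*13403 = (15181 - 240)*13403 = 14941*13403 = 200254223)
(22955 + (-1*(-46) - 56))*(D + B) = (22955 + (-1*(-46) - 56))*(7530 + 200254223) = (22955 + (46 - 56))*200261753 = (22955 - 10)*200261753 = 22945*200261753 = 4595005922585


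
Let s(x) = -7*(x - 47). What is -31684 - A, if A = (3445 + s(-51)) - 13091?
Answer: -22724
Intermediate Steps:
s(x) = 329 - 7*x (s(x) = -7*(-47 + x) = 329 - 7*x)
A = -8960 (A = (3445 + (329 - 7*(-51))) - 13091 = (3445 + (329 + 357)) - 13091 = (3445 + 686) - 13091 = 4131 - 13091 = -8960)
-31684 - A = -31684 - 1*(-8960) = -31684 + 8960 = -22724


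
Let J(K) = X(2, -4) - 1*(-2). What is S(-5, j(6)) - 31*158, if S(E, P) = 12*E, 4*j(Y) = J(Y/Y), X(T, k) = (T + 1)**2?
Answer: -4958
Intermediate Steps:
X(T, k) = (1 + T)**2
J(K) = 11 (J(K) = (1 + 2)**2 - 1*(-2) = 3**2 + 2 = 9 + 2 = 11)
j(Y) = 11/4 (j(Y) = (1/4)*11 = 11/4)
S(-5, j(6)) - 31*158 = 12*(-5) - 31*158 = -60 - 4898 = -4958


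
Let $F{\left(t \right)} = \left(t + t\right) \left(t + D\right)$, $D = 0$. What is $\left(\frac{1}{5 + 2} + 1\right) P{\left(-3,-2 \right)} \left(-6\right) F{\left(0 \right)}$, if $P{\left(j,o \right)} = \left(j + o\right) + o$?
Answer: $0$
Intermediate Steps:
$P{\left(j,o \right)} = j + 2 o$
$F{\left(t \right)} = 2 t^{2}$ ($F{\left(t \right)} = \left(t + t\right) \left(t + 0\right) = 2 t t = 2 t^{2}$)
$\left(\frac{1}{5 + 2} + 1\right) P{\left(-3,-2 \right)} \left(-6\right) F{\left(0 \right)} = \left(\frac{1}{5 + 2} + 1\right) \left(-3 + 2 \left(-2\right)\right) \left(-6\right) 2 \cdot 0^{2} = \left(\frac{1}{7} + 1\right) \left(-3 - 4\right) \left(-6\right) 2 \cdot 0 = \left(\frac{1}{7} + 1\right) \left(-7\right) \left(-6\right) 0 = \frac{8}{7} \left(-7\right) \left(-6\right) 0 = \left(-8\right) \left(-6\right) 0 = 48 \cdot 0 = 0$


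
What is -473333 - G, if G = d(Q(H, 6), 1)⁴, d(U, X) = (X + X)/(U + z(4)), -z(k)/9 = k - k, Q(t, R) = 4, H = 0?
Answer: -7573329/16 ≈ -4.7333e+5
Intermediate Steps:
z(k) = 0 (z(k) = -9*(k - k) = -9*0 = 0)
d(U, X) = 2*X/U (d(U, X) = (X + X)/(U + 0) = (2*X)/U = 2*X/U)
G = 1/16 (G = (2*1/4)⁴ = (2*1*(¼))⁴ = (½)⁴ = 1/16 ≈ 0.062500)
-473333 - G = -473333 - 1*1/16 = -473333 - 1/16 = -7573329/16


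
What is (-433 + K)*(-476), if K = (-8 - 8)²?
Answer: 84252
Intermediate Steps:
K = 256 (K = (-16)² = 256)
(-433 + K)*(-476) = (-433 + 256)*(-476) = -177*(-476) = 84252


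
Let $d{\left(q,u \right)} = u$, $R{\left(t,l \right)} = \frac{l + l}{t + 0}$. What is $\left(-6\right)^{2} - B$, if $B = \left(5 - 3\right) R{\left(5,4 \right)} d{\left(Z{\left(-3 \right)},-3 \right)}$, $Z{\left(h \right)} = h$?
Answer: $\frac{228}{5} \approx 45.6$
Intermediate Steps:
$R{\left(t,l \right)} = \frac{2 l}{t}$
$B = - \frac{48}{5}$ ($B = \left(5 - 3\right) 2 \cdot 4 \cdot \frac{1}{5} \left(-3\right) = 2 \cdot \frac{8}{5} \left(-3\right) = \frac{16}{5} \left(-3\right) = - \frac{48}{5} \approx -9.6$)
$\left(-6\right)^{2} - B = \left(-6\right)^{2} - - \frac{48}{5} = 36 + \frac{48}{5} = \frac{228}{5}$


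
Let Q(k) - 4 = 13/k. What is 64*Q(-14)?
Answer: 1376/7 ≈ 196.57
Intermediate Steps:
Q(k) = 4 + 13/k
64*Q(-14) = 64*(4 + 13/(-14)) = 64*(4 + 13*(-1/14)) = 64*(4 - 13/14) = 64*(43/14) = 1376/7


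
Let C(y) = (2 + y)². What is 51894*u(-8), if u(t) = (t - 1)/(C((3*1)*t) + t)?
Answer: -233523/238 ≈ -981.19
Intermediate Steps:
u(t) = (-1 + t)/(t + (2 + 3*t)²) (u(t) = (t - 1)/((2 + (3*1)*t)² + t) = (-1 + t)/((2 + 3*t)² + t) = (-1 + t)/(t + (2 + 3*t)²))
51894*u(-8) = 51894*((-1 - 8)/(-8 + (2 + 3*(-8))²)) = 51894*(-9/(-8 + (2 - 24)²)) = 51894*(-9/(-8 + (-22)²)) = 51894*(-9/(-8 + 484)) = 51894*(-9/476) = -233523/238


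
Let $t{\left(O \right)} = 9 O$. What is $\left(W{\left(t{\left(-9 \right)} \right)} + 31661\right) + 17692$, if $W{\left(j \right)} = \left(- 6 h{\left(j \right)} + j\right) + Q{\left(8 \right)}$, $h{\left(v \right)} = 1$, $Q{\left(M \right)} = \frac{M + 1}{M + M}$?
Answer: $\frac{788265}{16} \approx 49267.0$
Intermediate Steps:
$Q{\left(M \right)} = \frac{1 + M}{2 M}$
$W{\left(j \right)} = - \frac{87}{16} + j$ ($W{\left(j \right)} = \left(\left(-6\right) 1 + j\right) + \frac{1 + 8}{2 \cdot 8} = \left(-6 + j\right) + \frac{1}{2} \cdot \frac{1}{8} \cdot 9 = \left(-6 + j\right) + \frac{9}{16} = - \frac{87}{16} + j$)
$\left(W{\left(t{\left(-9 \right)} \right)} + 31661\right) + 17692 = \left(\left(- \frac{87}{16} + 9 \left(-9\right)\right) + 31661\right) + 17692 = \left(\left(- \frac{87}{16} - 81\right) + 31661\right) + 17692 = \left(- \frac{1383}{16} + 31661\right) + 17692 = \frac{505193}{16} + 17692 = \frac{788265}{16}$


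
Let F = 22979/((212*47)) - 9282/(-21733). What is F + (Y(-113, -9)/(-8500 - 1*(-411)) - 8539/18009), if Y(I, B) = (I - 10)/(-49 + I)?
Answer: 71262901556366521/31545530285125212 ≈ 2.2590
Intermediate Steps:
F = 591888455/216547612 (F = 22979/9964 - 9282*(-1/21733) = 22979*(1/9964) + 9282/21733 = 22979/9964 + 9282/21733 = 591888455/216547612 ≈ 2.7333)
Y(I, B) = (-10 + I)/(-49 + I)
F + (Y(-113, -9)/(-8500 - 1*(-411)) - 8539/18009) = 591888455/216547612 + (((-10 - 113)/(-49 - 113))/(-8500 - 1*(-411)) - 8539/18009) = 591888455/216547612 + ((-123/(-162))/(-8500 + 411) - 8539*1/18009) = 591888455/216547612 + (-1/162*(-123)/(-8089) - 8539/18009) = 591888455/216547612 + ((41/54)*(-1/8089) - 8539/18009) = 591888455/216547612 + (-41/436806 - 8539/18009) = 591888455/216547612 - 138171289/291349602 = 71262901556366521/31545530285125212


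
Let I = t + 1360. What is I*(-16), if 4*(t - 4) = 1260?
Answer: -26864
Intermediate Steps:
t = 319 (t = 4 + (1/4)*1260 = 4 + 315 = 319)
I = 1679 (I = 319 + 1360 = 1679)
I*(-16) = 1679*(-16) = -26864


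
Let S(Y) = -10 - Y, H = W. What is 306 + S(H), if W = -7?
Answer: 303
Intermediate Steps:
H = -7
306 + S(H) = 306 + (-10 - 1*(-7)) = 306 + (-10 + 7) = 306 - 3 = 303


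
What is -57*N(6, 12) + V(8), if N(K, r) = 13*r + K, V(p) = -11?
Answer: -9245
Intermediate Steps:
N(K, r) = K + 13*r
-57*N(6, 12) + V(8) = -57*(6 + 13*12) - 11 = -57*(6 + 156) - 11 = -57*162 - 11 = -9234 - 11 = -9245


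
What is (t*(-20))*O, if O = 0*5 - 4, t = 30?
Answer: 2400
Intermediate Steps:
O = -4 (O = 0 - 4 = -4)
(t*(-20))*O = (30*(-20))*(-4) = -600*(-4) = 2400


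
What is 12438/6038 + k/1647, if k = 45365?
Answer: 147199628/4972293 ≈ 29.604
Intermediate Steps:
12438/6038 + k/1647 = 12438/6038 + 45365/1647 = 12438*(1/6038) + 45365*(1/1647) = 6219/3019 + 45365/1647 = 147199628/4972293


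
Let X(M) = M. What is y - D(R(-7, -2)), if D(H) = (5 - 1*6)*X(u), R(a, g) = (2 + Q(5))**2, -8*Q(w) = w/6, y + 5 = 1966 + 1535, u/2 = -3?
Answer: 3490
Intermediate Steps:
u = -6 (u = 2*(-3) = -6)
y = 3496 (y = -5 + (1966 + 1535) = -5 + 3501 = 3496)
Q(w) = -w/48 (Q(w) = -w/(8*6) = -w/48)
R(a, g) = 8281/2304 (R(a, g) = (2 - 1/48*5)**2 = (2 - 5/48)**2 = (91/48)**2 = 8281/2304)
D(H) = 6 (D(H) = (5 - 1*6)*(-6) = (5 - 6)*(-6) = -1*(-6) = 6)
y - D(R(-7, -2)) = 3496 - 1*6 = 3496 - 6 = 3490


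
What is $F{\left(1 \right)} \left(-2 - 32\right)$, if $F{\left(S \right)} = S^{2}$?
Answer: $-34$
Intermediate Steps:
$F{\left(1 \right)} \left(-2 - 32\right) = 1^{2} \left(-2 - 32\right) = 1 \left(-34\right) = -34$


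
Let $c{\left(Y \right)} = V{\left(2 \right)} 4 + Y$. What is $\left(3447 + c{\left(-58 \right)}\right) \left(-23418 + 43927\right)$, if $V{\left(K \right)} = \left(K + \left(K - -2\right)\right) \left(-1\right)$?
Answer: $69012785$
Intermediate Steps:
$V{\left(K \right)} = -2 - 2 K$ ($V{\left(K \right)} = \left(K + \left(K + 2\right)\right) \left(-1\right) = \left(K + \left(2 + K\right)\right) \left(-1\right) = \left(2 + 2 K\right) \left(-1\right) = -2 - 2 K$)
$c{\left(Y \right)} = -24 + Y$ ($c{\left(Y \right)} = \left(-2 - 4\right) 4 + Y = \left(-6\right) 4 + Y = -24 + Y$)
$\left(3447 + c{\left(-58 \right)}\right) \left(-23418 + 43927\right) = \left(3447 - 82\right) \left(-23418 + 43927\right) = \left(3447 - 82\right) 20509 = 3365 \cdot 20509 = 69012785$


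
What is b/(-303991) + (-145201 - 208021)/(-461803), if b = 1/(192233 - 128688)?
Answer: 6823227555070287/8920698469595285 ≈ 0.76488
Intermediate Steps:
b = 1/63545 ≈ 1.5737e-5
b/(-303991) + (-145201 - 208021)/(-461803) = (1/63545)/(-303991) + (-145201 - 208021)/(-461803) = (1/63545)*(-1/303991) - 353222*(-1/461803) = -1/19317108095 + 353222/461803 = 6823227555070287/8920698469595285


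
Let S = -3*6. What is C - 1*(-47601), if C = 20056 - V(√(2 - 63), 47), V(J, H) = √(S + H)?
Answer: 67657 - √29 ≈ 67652.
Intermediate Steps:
S = -18
V(J, H) = √(-18 + H)
C = 20056 - √29 (C = 20056 - √(-18 + 47) = 20056 - √29 ≈ 20051.)
C - 1*(-47601) = (20056 - √29) - 1*(-47601) = (20056 - √29) + 47601 = 67657 - √29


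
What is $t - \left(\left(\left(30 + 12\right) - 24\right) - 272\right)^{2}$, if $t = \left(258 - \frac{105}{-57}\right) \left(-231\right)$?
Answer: $- \frac{2366251}{19} \approx -1.2454 \cdot 10^{5}$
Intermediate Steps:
$t = - \frac{1140447}{19}$ ($t = \left(258 - - \frac{35}{19}\right) \left(-231\right) = \left(258 + \frac{35}{19}\right) \left(-231\right) = \frac{4937}{19} \left(-231\right) = - \frac{1140447}{19} \approx -60024.0$)
$t - \left(\left(\left(30 + 12\right) - 24\right) - 272\right)^{2} = - \frac{1140447}{19} - \left(\left(\left(30 + 12\right) - 24\right) - 272\right)^{2} = - \frac{1140447}{19} - \left(\left(42 - 24\right) - 272\right)^{2} = - \frac{1140447}{19} - \left(18 - 272\right)^{2} = - \frac{1140447}{19} - \left(-254\right)^{2} = - \frac{1140447}{19} - 64516 = - \frac{2366251}{19}$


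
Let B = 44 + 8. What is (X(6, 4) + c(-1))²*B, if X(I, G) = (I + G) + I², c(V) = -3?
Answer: 96148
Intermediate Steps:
X(I, G) = G + I + I² (X(I, G) = (G + I) + I² = G + I + I²)
B = 52
(X(6, 4) + c(-1))²*B = ((4 + 6 + 6²) - 3)²*52 = ((4 + 6 + 36) - 3)²*52 = (46 - 3)²*52 = 43²*52 = 1849*52 = 96148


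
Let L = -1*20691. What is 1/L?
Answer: -1/20691 ≈ -4.8330e-5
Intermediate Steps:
L = -20691
1/L = 1/(-20691) = -1/20691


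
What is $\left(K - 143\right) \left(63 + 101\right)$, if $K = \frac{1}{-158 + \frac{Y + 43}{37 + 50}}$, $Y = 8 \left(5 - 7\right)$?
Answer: $- \frac{107250752}{4573} \approx -23453.0$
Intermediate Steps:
$Y = -16$ ($Y = 8 \left(-2\right) = -16$)
$K = - \frac{29}{4573}$ ($K = \frac{1}{-158 + \frac{-16 + 43}{37 + 50}} = \frac{1}{-158 + \frac{27}{87}} = \frac{1}{-158 + 27 \cdot \frac{1}{87}} = \frac{1}{-158 + \frac{9}{29}} = \frac{1}{- \frac{4573}{29}} = - \frac{29}{4573} \approx -0.0063416$)
$\left(K - 143\right) \left(63 + 101\right) = \left(- \frac{29}{4573} - 143\right) \left(63 + 101\right) = \left(- \frac{29}{4573} - 143\right) 164 = \left(- \frac{653968}{4573}\right) 164 = - \frac{107250752}{4573}$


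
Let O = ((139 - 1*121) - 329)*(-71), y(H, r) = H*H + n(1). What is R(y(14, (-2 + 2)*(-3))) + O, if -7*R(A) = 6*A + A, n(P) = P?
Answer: 21884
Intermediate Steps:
y(H, r) = 1 + H**2 (y(H, r) = H*H + 1 = H**2 + 1 = 1 + H**2)
R(A) = -A (R(A) = -(6*A + A)/7 = -A)
O = 22081 (O = ((139 - 121) - 329)*(-71) = (18 - 329)*(-71) = -311*(-71) = 22081)
R(y(14, (-2 + 2)*(-3))) + O = -(1 + 14**2) + 22081 = -(1 + 196) + 22081 = -1*197 + 22081 = -197 + 22081 = 21884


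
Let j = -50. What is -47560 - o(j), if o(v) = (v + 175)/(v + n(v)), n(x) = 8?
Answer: -1997395/42 ≈ -47557.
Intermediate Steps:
o(v) = (175 + v)/(8 + v) (o(v) = (v + 175)/(v + 8) = (175 + v)/(8 + v))
-47560 - o(j) = -47560 - (175 - 50)/(8 - 50) = -47560 - 125/(-42) = -47560 - (-1)*125/42 = -47560 - 1*(-125/42) = -47560 + 125/42 = -1997395/42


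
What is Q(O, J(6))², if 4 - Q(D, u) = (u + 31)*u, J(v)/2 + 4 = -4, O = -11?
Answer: 59536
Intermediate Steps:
J(v) = -16 (J(v) = -8 + 2*(-4) = -8 - 8 = -16)
Q(D, u) = 4 - u*(31 + u) (Q(D, u) = 4 - (u + 31)*u = 4 - (31 + u)*u = 4 - u*(31 + u))
Q(O, J(6))² = (4 - 1*(-16)² - 31*(-16))² = (4 - 1*256 + 496)² = (4 - 256 + 496)² = 244² = 59536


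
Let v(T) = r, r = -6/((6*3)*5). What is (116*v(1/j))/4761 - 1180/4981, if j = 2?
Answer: -84847496/355718115 ≈ -0.23852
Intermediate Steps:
r = -1/15 (r = -6/(18*5) = -6/90 = -6*1/90 = -1/15 ≈ -0.066667)
v(T) = -1/15
(116*v(1/j))/4761 - 1180/4981 = (116*(-1/15))/4761 - 1180/4981 = -116/15*1/4761 - 1180*1/4981 = -116/71415 - 1180/4981 = -84847496/355718115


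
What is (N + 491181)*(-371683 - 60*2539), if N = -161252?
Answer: -172890384367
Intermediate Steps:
(N + 491181)*(-371683 - 60*2539) = (-161252 + 491181)*(-371683 - 60*2539) = 329929*(-371683 - 152340) = 329929*(-524023) = -172890384367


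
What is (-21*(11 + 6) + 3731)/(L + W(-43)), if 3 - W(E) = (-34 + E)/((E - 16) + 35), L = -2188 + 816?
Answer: -80976/32933 ≈ -2.4588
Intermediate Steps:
L = -1372
W(E) = 3 - (-34 + E)/(19 + E) (W(E) = 3 - (-34 + E)/((E - 16) + 35) = 3 - (-34 + E)/((-16 + E) + 35) = 3 - (-34 + E)/(19 + E))
(-21*(11 + 6) + 3731)/(L + W(-43)) = (-21*(11 + 6) + 3731)/(-1372 + (91 + 2*(-43))/(19 - 43)) = (-21*17 + 3731)/(-1372 + (91 - 86)/(-24)) = (-357 + 3731)/(-1372 - 1/24*5) = 3374/(-1372 - 5/24) = 3374/(-32933/24) = 3374*(-24/32933) = -80976/32933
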